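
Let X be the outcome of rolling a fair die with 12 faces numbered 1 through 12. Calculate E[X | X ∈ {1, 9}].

5

P(X ∈ {1, 9}) = 1/6.
Σ over the event: 1·1/12 + 9·1/12 = 5/6.
E[X | X ∈ {1, 9}] = (5/6) / (1/6) = 5.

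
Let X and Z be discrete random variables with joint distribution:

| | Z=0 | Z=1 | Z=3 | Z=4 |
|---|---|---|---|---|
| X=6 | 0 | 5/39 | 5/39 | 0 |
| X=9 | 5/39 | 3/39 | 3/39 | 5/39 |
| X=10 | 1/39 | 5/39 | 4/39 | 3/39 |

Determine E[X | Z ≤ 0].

55/6

P(Z ≤ 0) = 2/13.
Σ X·P over the event = 9·(5/39) + 10·(1/39) = 55/39.
E[X | Z ≤ 0] = (55/39) / (2/13) = 55/6.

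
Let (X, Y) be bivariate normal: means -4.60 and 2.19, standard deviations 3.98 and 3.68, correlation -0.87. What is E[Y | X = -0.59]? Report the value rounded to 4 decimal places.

For a bivariate normal, E[Y | X=x] = μ_Y + ρ·(σ_Y/σ_X)·(x − μ_X).
E[Y | X=-0.59] = 2.19 + (-0.87)·(3.68/3.98)·(-0.59 − (-4.60)) = 2.19 + (-0.80442)·(4.01) = -1.0357.

-1.0357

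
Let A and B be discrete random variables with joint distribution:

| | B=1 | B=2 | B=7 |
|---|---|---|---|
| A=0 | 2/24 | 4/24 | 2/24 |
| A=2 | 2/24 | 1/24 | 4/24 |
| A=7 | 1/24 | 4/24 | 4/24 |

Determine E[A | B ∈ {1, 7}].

47/15

P(B ∈ {1, 7}) = 5/8.
Σ A·P over the event = 0·(2/24) + 0·(2/24) + 2·(2/24) + 2·(4/24) + 7·(1/24) + 7·(4/24) = 47/24.
E[A | B ∈ {1, 7}] = (47/24) / (5/8) = 47/15.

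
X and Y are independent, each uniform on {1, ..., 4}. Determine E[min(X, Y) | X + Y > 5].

17/6

Outcomes with X + Y > 5: (2,4), (3,3), (3,4), (4,2), (4,3), (4,4), each with probability 1/16.
E[min(X, Y) | X + Y > 5] = (2 + 3 + 3 + 2 + 3 + 4) / 6 = 17/6.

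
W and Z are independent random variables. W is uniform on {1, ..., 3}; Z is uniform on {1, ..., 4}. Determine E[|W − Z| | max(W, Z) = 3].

Outcomes with max(W, Z) = 3: (1,3), (2,3), (3,1), (3,2), (3,3), each with probability 1/12.
E[|W − Z| | max(W, Z) = 3] = (2 + 1 + 2 + 1 + 0) / 5 = 6/5.

6/5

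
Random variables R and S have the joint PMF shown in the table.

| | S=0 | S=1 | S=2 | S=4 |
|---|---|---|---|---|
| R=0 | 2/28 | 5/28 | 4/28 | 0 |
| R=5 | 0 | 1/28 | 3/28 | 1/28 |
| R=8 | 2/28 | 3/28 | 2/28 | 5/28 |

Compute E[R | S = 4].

P(S = 4) = 3/14.
Σ R·P over the event = 5·(1/28) + 8·(5/28) = 45/28.
E[R | S = 4] = (45/28) / (3/14) = 15/2.

15/2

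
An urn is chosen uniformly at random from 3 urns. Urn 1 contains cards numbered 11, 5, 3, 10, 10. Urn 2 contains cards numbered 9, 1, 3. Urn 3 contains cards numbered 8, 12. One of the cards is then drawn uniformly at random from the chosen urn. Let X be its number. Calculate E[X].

332/45

E[X | urn 1] = (11+5+3+10+10)/5 = 39/5.
E[X | urn 2] = (9+1+3)/3 = 13/3.
E[X | urn 3] = (8+12)/2 = 10.
By the law of total expectation,
E[X] = (1/3)·(39/5) + (1/3)·(13/3) + (1/3)·(10) = 332/45.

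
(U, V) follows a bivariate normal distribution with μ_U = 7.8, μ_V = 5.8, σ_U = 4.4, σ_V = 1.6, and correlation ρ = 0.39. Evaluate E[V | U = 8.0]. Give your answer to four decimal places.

5.8284

For a bivariate normal, E[V | U=x] = μ_V + ρ·(σ_V/σ_U)·(x − μ_U).
E[V | U=8.0] = 5.8 + (0.39)·(1.6/4.4)·(8.0 − (7.8)) = 5.8 + (0.14182)·(0.2) = 5.8284.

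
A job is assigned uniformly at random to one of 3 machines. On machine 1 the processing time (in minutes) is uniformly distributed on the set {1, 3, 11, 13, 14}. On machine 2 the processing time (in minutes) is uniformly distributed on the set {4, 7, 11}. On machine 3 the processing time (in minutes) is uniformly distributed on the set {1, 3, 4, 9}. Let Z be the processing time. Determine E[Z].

1199/180

E[Z | machine 1] = (1+3+11+13+14)/5 = 42/5.
E[Z | machine 2] = (4+7+11)/3 = 22/3.
E[Z | machine 3] = (1+3+4+9)/4 = 17/4.
By the law of total expectation,
E[Z] = (1/3)·(42/5) + (1/3)·(22/3) + (1/3)·(17/4) = 1199/180.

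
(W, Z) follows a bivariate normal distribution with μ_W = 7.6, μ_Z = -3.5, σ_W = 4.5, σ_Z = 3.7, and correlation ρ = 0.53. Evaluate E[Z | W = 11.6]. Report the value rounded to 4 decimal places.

E[Z | W=x] = μ_Z + ρ(σ_Z/σ_W)(x − μ_W) for jointly normal variables.
E[Z | W=11.6] = -3.5 + (0.53)·(3.7/4.5)·(11.6 − (7.6)) = -3.5 + (0.43578)·(4) = -1.7569.

-1.7569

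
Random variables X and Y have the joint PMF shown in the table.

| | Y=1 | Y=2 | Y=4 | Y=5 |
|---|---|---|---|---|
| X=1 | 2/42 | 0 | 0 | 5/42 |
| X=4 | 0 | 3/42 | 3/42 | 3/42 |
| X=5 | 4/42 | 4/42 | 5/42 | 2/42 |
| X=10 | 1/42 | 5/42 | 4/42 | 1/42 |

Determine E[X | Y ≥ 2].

28/5

P(Y ≥ 2) = 5/6.
Summing X·P(X=x,Y=y) over the conditioning event gives 14/3.
E[X | Y ≥ 2] = (14/3) / (5/6) = 28/5.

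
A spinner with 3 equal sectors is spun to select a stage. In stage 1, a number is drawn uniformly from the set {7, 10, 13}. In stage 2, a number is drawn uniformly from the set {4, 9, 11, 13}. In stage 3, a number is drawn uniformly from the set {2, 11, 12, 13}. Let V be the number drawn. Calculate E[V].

115/12

E[V | stage 1] = (7+10+13)/3 = 10.
E[V | stage 2] = (4+9+11+13)/4 = 37/4.
E[V | stage 3] = (2+11+12+13)/4 = 19/2.
By the law of total expectation,
E[V] = (1/3)·(10) + (1/3)·(37/4) + (1/3)·(19/2) = 115/12.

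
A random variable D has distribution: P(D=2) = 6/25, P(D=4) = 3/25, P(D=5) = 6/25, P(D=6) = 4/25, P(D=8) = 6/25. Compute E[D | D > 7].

8

P(D > 7) = 6/25.
Σ over the event: 8·6/25 = 48/25.
E[D | D > 7] = (48/25) / (6/25) = 8.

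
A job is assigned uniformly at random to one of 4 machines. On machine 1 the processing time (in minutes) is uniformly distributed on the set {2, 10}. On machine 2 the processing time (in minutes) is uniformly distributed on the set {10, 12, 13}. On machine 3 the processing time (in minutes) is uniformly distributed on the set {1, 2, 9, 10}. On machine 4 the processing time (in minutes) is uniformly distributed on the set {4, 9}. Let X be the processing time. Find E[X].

E[X | machine 1] = (2+10)/2 = 6.
E[X | machine 2] = (10+12+13)/3 = 35/3.
E[X | machine 3] = (1+2+9+10)/4 = 11/2.
E[X | machine 4] = (4+9)/2 = 13/2.
By the law of total expectation,
E[X] = (1/4)·(6) + (1/4)·(35/3) + (1/4)·(11/2) + (1/4)·(13/2) = 89/12.

89/12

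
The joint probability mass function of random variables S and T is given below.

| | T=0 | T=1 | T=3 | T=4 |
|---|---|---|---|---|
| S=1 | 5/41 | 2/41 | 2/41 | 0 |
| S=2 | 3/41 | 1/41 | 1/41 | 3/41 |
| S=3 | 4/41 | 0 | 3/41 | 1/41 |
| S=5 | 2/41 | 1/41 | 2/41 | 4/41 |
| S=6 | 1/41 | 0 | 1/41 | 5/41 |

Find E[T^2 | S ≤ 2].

P(S ≤ 2) = 17/41.
Summing T^2·P(S=x,T=y) over the conditioning event gives 78/41.
E[T^2 | S ≤ 2] = (78/41) / (17/41) = 78/17.

78/17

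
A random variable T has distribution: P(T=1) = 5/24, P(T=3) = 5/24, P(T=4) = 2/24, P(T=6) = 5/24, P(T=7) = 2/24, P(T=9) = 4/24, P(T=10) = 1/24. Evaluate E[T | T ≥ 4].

P(T ≥ 4) = 7/12.
Σ over the event: 4·1/12 + 6·5/24 + 7·1/12 + 9·1/6 + 10·1/24 = 49/12.
E[T | T ≥ 4] = (49/12) / (7/12) = 7.

7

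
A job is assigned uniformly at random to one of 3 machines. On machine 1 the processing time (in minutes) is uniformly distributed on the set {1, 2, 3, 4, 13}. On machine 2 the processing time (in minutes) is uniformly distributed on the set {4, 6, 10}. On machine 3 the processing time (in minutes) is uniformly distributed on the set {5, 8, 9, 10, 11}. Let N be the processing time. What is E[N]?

E[N | machine 1] = (1+2+3+4+13)/5 = 23/5.
E[N | machine 2] = (4+6+10)/3 = 20/3.
E[N | machine 3] = (5+8+9+10+11)/5 = 43/5.
E[N] = (1/3)·(23/5) + (1/3)·(20/3) + (1/3)·(43/5) = 298/45.

298/45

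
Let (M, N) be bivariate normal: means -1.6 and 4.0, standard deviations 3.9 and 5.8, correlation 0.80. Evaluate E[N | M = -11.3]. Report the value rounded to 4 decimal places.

-7.5405

E[N | M=x] = μ_N + ρ(σ_N/σ_M)(x − μ_M) for jointly normal variables.
E[N | M=-11.3] = 4.0 + (0.80)·(5.8/3.9)·(-11.3 − (-1.6)) = 4.0 + (1.18974)·(-9.7) = -7.5405.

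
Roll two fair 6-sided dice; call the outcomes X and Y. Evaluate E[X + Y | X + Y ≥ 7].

26/3

P(X + Y ≥ 7) = 7/12.
Summing (X+Y)·P(x,y) over outcomes with X + Y ≥ 7 gives 91/18.
E[X + Y | X + Y ≥ 7] = (91/18) / (7/12) = 26/3.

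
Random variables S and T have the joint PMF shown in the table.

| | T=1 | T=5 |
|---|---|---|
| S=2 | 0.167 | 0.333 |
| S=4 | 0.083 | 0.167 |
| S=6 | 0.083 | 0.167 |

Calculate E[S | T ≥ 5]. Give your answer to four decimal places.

3.5022

P(T ≥ 5) = 0.667.
Σ S·P over the event = 2·(0.333) + 4·(0.167) + 6·(0.167) = 2.336.
E[S | T ≥ 5] = (2.336) / (0.667) = 3.5022.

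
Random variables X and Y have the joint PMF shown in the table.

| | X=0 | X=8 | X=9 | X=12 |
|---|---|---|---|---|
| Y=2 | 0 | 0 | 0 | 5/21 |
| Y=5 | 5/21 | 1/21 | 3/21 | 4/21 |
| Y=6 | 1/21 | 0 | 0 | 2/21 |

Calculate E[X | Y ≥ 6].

P(Y ≥ 6) = 1/7.
Σ X·P over the event = 0·(1/21) + 12·(2/21) = 8/7.
E[X | Y ≥ 6] = (8/7) / (1/7) = 8.

8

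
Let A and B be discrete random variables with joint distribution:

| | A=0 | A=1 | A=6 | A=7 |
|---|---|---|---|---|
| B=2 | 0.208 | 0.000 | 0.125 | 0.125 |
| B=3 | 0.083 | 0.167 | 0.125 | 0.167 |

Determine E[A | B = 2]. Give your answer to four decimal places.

3.5480

P(B = 2) = 0.458.
Σ A·P over the event = 0·(0.208) + 6·(0.125) + 7·(0.125) = 1.625.
E[A | B = 2] = (1.625) / (0.458) = 3.5480.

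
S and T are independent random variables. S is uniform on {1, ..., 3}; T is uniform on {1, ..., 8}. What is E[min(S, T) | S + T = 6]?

Outcomes with S + T = 6: (1,5), (2,4), (3,3), each with probability 1/24.
E[min(S, T) | S + T = 6] = (1 + 2 + 3) / 3 = 2.

2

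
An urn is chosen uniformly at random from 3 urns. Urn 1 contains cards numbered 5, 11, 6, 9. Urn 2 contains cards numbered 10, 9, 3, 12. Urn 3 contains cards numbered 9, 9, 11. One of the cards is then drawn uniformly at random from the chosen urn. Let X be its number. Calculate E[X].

311/36

E[X | urn 1] = (5+11+6+9)/4 = 31/4.
E[X | urn 2] = (10+9+3+12)/4 = 17/2.
E[X | urn 3] = (9+9+11)/3 = 29/3.
E[X] = (1/3)·(31/4) + (1/3)·(17/2) + (1/3)·(29/3) = 311/36.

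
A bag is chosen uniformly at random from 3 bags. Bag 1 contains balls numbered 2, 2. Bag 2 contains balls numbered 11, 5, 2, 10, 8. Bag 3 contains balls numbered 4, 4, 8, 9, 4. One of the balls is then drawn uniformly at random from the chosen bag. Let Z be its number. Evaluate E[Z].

E[Z | bag 1] = (2+2)/2 = 2.
E[Z | bag 2] = (11+5+2+10+8)/5 = 36/5.
E[Z | bag 3] = (4+4+8+9+4)/5 = 29/5.
By the law of total expectation,
E[Z] = (1/3)·(2) + (1/3)·(36/5) + (1/3)·(29/5) = 5.

5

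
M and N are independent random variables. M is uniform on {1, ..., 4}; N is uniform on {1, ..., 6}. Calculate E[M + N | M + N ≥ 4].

P(M + N ≥ 4) = 7/8.
Summing (M+N)·P(x,y) over outcomes with M + N ≥ 4 gives 17/3.
E[M + N | M + N ≥ 4] = (17/3) / (7/8) = 136/21.

136/21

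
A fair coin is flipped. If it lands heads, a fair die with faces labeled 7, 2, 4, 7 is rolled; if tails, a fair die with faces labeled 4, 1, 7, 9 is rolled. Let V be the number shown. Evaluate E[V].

41/8

E[V | heads] = (7+2+4+7)/4 = 5.
E[V | tails] = (4+1+7+9)/4 = 21/4.
E[V] = (1/2)·(5) + (1/2)·(21/4) = 41/8.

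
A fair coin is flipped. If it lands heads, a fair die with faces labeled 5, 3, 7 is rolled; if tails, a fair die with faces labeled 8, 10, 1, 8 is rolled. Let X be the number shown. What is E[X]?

E[X | heads] = (5+3+7)/3 = 5.
E[X | tails] = (8+10+1+8)/4 = 27/4.
By the law of total expectation,
E[X] = (1/2)·(5) + (1/2)·(27/4) = 47/8.

47/8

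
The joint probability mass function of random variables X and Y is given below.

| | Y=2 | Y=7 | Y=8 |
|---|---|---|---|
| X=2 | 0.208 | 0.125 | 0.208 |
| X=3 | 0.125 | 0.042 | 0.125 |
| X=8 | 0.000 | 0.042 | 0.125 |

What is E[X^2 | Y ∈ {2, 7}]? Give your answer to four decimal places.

P(Y ∈ {2, 7}) = 0.542.
Summing X^2·P(X=x,Y=y) over the conditioning event gives 5.523.
E[X^2 | Y ∈ {2, 7}] = (5.523) / (0.542) = 10.1900.

10.1900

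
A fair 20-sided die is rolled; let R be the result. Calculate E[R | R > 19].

Given R > 19, R is equally likely to be any of {20}.
E[R | R > 19] = (20) / 1 = 20.

20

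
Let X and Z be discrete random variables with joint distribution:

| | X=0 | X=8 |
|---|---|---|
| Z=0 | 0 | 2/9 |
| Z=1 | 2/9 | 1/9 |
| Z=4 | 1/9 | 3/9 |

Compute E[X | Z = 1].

P(Z = 1) = 1/3.
Summing X·P(X=x,Z=y) over the conditioning event gives 8/9.
E[X | Z = 1] = (8/9) / (1/3) = 8/3.

8/3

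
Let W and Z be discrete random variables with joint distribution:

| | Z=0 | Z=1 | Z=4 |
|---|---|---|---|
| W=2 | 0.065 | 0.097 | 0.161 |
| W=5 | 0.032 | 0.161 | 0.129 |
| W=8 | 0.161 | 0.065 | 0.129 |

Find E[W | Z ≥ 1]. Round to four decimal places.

4.7412

P(Z ≥ 1) = 0.742.
Σ W·P over the event = 2·(0.097) + 2·(0.161) + 5·(0.161) + 5·(0.129) + 8·(0.065) + 8·(0.129) = 3.518.
E[W | Z ≥ 1] = (3.518) / (0.742) = 4.7412.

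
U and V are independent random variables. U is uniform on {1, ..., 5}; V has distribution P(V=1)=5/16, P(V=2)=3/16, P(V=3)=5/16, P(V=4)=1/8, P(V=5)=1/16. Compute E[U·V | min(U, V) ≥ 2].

P(min(U, V) ≥ 2) = 11/20.
Summing UV·P(x,y) over outcomes with min(U, V) ≥ 2 gives 119/20.
E[U·V | min(U, V) ≥ 2] = (119/20) / (11/20) = 119/11.

119/11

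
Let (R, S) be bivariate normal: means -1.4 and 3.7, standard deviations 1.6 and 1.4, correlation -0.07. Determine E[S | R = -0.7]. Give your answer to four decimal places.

The regression of S on R has slope ρ·σ_S/σ_R and passes through (μ_R, μ_S).
E[S | R=-0.7] = 3.7 + (-0.07)·(1.4/1.6)·(-0.7 − (-1.4)) = 3.7 + (-0.06125)·(0.7) = 3.6571.

3.6571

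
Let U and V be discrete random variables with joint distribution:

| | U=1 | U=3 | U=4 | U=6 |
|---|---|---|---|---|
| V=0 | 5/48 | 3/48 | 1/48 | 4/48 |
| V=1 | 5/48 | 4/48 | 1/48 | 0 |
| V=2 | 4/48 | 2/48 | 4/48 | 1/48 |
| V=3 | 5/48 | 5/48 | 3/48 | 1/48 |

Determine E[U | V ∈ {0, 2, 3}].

56/19

P(V ∈ {0, 2, 3}) = 19/24.
Summing U·P(U=x,V=y) over the conditioning event gives 7/3.
E[U | V ∈ {0, 2, 3}] = (7/3) / (19/24) = 56/19.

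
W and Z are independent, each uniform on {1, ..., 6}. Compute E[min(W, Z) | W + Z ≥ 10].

29/6

P(W + Z ≥ 10) = 1/6.
Summing min(W,Z)·P(x,y) over outcomes with W + Z ≥ 10 gives 29/36.
E[min(W, Z) | W + Z ≥ 10] = (29/36) / (1/6) = 29/6.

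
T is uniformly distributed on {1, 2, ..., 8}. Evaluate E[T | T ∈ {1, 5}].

3

P(T ∈ {1, 5}) = 1/4.
Σ over the event: 1·1/8 + 5·1/8 = 3/4.
E[T | T ∈ {1, 5}] = (3/4) / (1/4) = 3.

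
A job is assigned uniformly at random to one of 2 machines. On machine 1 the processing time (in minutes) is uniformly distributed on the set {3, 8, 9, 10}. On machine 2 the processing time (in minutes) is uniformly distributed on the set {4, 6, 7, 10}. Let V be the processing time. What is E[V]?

E[V | machine 1] = (3+8+9+10)/4 = 15/2.
E[V | machine 2] = (4+6+7+10)/4 = 27/4.
E[V] = (1/2)·(15/2) + (1/2)·(27/4) = 57/8.

57/8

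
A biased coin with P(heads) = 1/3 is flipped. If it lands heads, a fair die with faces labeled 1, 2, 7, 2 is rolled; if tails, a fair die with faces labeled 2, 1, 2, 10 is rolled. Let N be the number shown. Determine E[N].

E[N | heads] = (1+2+7+2)/4 = 3.
E[N | tails] = (2+1+2+10)/4 = 15/4.
E[N] = (1/3)·(3) + (2/3)·(15/4) = 7/2.

7/2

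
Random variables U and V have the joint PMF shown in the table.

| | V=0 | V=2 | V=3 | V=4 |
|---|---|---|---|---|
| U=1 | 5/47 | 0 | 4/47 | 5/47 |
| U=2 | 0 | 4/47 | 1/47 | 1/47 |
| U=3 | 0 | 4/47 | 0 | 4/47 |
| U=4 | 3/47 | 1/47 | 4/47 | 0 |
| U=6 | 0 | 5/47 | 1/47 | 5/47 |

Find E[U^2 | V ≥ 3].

333/25

P(V ≥ 3) = 25/47.
Summing U^2·P(U=x,V=y) over the conditioning event gives 333/47.
E[U^2 | V ≥ 3] = (333/47) / (25/47) = 333/25.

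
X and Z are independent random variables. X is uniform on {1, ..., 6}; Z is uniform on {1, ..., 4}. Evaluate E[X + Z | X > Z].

P(X > Z) = 7/12.
Summing (X+Z)·P(x,y) over outcomes with X > Z gives 47/12.
E[X + Z | X > Z] = (47/12) / (7/12) = 47/7.

47/7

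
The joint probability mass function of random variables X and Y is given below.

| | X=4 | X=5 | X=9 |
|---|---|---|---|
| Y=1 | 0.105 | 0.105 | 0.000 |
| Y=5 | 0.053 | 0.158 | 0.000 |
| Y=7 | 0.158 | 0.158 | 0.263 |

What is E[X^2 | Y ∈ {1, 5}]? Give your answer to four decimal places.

P(Y ∈ {1, 5}) = 0.421.
Summing X^2·P(X=x,Y=y) over the conditioning event gives 9.103.
E[X^2 | Y ∈ {1, 5}] = (9.103) / (0.421) = 21.6223.

21.6223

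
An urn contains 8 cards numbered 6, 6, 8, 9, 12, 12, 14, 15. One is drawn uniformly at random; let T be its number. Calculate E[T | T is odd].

P(T is odd) = 1/4.
Σ over the event: 9·1/8 + 15·1/8 = 3.
E[T | T is odd] = (3) / (1/4) = 12.

12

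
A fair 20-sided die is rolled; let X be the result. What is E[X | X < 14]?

7

P(X < 14) = 13/20.
E[X | X < 14] = (91/20) / (13/20) = 7.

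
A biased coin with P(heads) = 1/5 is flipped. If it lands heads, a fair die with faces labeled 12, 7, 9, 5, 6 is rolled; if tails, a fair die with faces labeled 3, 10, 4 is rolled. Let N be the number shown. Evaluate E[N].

E[N | heads] = (12+7+9+5+6)/5 = 39/5.
E[N | tails] = (3+10+4)/3 = 17/3.
By the law of total expectation,
E[N] = (1/5)·(39/5) + (4/5)·(17/3) = 457/75.

457/75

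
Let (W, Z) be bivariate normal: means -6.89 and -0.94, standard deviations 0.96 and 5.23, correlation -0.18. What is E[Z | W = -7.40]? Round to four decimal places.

E[Z | W=x] = μ_Z + ρ(σ_Z/σ_W)(x − μ_W) for jointly normal variables.
E[Z | W=-7.40] = -0.94 + (-0.18)·(5.23/0.96)·(-7.40 − (-6.89)) = -0.94 + (-0.98062)·(-0.51) = -0.4399.

-0.4399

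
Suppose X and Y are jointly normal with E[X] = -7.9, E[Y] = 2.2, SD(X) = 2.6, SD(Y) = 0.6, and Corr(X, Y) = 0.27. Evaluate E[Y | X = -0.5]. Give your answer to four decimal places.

2.6611

E[Y | X=x] = μ_Y + ρ(σ_Y/σ_X)(x − μ_X) for jointly normal variables.
E[Y | X=-0.5] = 2.2 + (0.27)·(0.6/2.6)·(-0.5 − (-7.9)) = 2.2 + (0.062308)·(7.4) = 2.6611.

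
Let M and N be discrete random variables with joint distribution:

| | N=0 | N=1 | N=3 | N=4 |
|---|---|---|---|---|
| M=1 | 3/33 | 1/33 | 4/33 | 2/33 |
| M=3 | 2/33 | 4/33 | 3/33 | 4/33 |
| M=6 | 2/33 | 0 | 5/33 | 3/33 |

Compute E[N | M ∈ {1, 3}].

P(M ∈ {1, 3}) = 23/33.
Σ N·P over the event = 0·(3/33) + 1·(1/33) + 3·(4/33) + 4·(2/33) + 0·(2/33) + 1·(4/33) + 3·(3/33) + 4·(4/33) = 50/33.
E[N | M ∈ {1, 3}] = (50/33) / (23/33) = 50/23.

50/23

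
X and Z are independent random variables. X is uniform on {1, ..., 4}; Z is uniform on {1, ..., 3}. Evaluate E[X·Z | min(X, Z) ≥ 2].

Outcomes with min(X, Z) ≥ 2: (2,2), (2,3), (3,2), (3,3), (4,2), (4,3), each with probability 1/12.
E[X·Z | min(X, Z) ≥ 2] = (4 + 6 + 6 + 9 + 8 + 12) / 6 = 15/2.

15/2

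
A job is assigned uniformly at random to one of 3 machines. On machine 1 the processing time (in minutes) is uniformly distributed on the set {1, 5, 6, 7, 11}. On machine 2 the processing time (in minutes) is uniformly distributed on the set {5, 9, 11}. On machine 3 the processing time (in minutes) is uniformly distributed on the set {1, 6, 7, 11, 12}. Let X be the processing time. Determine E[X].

E[X | machine 1] = (1+5+6+7+11)/5 = 6.
E[X | machine 2] = (5+9+11)/3 = 25/3.
E[X | machine 3] = (1+6+7+11+12)/5 = 37/5.
By the law of total expectation,
E[X] = (1/3)·(6) + (1/3)·(25/3) + (1/3)·(37/5) = 326/45.

326/45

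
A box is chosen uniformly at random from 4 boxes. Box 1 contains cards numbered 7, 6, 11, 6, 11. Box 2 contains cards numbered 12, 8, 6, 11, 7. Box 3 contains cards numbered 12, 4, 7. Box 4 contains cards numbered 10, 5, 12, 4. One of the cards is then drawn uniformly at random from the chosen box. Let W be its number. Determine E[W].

E[W | box 1] = (7+6+11+6+11)/5 = 41/5.
E[W | box 2] = (12+8+6+11+7)/5 = 44/5.
E[W | box 3] = (12+4+7)/3 = 23/3.
E[W | box 4] = (10+5+12+4)/4 = 31/4.
By the law of total expectation,
E[W] = (1/4)·(41/5) + (1/4)·(44/5) + (1/4)·(23/3) + (1/4)·(31/4) = 389/48.

389/48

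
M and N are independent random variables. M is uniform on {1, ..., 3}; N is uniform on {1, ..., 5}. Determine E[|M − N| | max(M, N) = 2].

P(max(M, N) = 2) = 1/5.
Summing |M−N|·P(x,y) over outcomes with max(M, N) = 2 gives 2/15.
E[|M − N| | max(M, N) = 2] = (2/15) / (1/5) = 2/3.

2/3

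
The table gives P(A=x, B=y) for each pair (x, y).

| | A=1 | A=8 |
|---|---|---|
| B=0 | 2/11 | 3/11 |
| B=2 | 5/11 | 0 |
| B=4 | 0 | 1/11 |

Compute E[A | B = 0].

26/5

P(B = 0) = 5/11.
Σ A·P over the event = 1·(2/11) + 8·(3/11) = 26/11.
E[A | B = 0] = (26/11) / (5/11) = 26/5.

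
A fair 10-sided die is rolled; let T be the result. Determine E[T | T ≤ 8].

9/2

Given T ≤ 8, T is equally likely to be any of {1, 2, 3, 4, 5, 6, 7, 8}.
E[T | T ≤ 8] = (1 + 2 + 3 + 4 + 5 + 6 + 7 + 8) / 8 = 9/2.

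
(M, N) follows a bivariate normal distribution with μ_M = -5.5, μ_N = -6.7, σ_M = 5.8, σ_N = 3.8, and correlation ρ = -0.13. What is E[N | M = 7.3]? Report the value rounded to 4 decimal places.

-7.7902

E[N | M=x] = μ_N + ρ(σ_N/σ_M)(x − μ_M) for jointly normal variables.
E[N | M=7.3] = -6.7 + (-0.13)·(3.8/5.8)·(7.3 − (-5.5)) = -6.7 + (-0.085172)·(12.8) = -7.7902.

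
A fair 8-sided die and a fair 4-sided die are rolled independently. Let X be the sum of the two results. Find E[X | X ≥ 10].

32/3

P(X ≥ 10) = 3/16.
Σ over the event: 10·3/32 + 11·1/16 + 12·1/32 = 2.
E[X | X ≥ 10] = (2) / (3/16) = 32/3.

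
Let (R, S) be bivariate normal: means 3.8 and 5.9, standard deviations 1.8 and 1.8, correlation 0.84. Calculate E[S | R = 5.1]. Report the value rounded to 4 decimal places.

E[S | R=x] = μ_S + ρ(σ_S/σ_R)(x − μ_R) for jointly normal variables.
E[S | R=5.1] = 5.9 + (0.84)·(1.8/1.8)·(5.1 − (3.8)) = 5.9 + (0.84)·(1.3) = 6.9920.

6.9920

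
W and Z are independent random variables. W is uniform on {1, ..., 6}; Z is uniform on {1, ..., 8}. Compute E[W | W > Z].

P(W > Z) = 5/16.
Summing W·P(x,y) over outcomes with W > Z gives 35/24.
E[W | W > Z] = (35/24) / (5/16) = 14/3.

14/3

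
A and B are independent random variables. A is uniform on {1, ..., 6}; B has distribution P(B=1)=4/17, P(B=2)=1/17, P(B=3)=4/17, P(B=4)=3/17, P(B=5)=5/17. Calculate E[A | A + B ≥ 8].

185/38

P(A + B ≥ 8) = 19/51.
Summing A·P(x,y) over outcomes with A + B ≥ 8 gives 185/102.
E[A | A + B ≥ 8] = (185/102) / (19/51) = 185/38.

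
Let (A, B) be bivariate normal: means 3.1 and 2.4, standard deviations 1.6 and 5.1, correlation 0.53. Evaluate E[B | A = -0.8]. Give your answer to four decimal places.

E[B | A=x] = μ_B + ρ(σ_B/σ_A)(x − μ_A) for jointly normal variables.
E[B | A=-0.8] = 2.4 + (0.53)·(5.1/1.6)·(-0.8 − (3.1)) = 2.4 + (1.68938)·(-3.9) = -4.1886.

-4.1886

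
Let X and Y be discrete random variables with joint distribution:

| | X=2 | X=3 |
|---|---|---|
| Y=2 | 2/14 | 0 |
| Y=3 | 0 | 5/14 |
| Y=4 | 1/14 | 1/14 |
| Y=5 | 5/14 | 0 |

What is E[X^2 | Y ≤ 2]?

P(Y ≤ 2) = 1/7.
Σ X^2·P over the event = 4·(2/14) = 4/7.
E[X^2 | Y ≤ 2] = (4/7) / (1/7) = 4.

4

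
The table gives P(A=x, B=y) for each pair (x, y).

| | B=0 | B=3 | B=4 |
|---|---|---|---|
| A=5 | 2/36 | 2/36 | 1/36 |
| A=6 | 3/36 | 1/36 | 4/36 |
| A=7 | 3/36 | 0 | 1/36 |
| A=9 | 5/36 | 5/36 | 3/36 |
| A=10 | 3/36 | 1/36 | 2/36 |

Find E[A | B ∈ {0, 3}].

39/5

P(B ∈ {0, 3}) = 25/36.
Summing A·P(A=x,B=y) over the conditioning event gives 65/12.
E[A | B ∈ {0, 3}] = (65/12) / (25/36) = 39/5.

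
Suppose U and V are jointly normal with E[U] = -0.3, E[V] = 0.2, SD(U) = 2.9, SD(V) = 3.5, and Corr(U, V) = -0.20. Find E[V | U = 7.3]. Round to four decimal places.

-1.6345

The regression of V on U has slope ρ·σ_V/σ_U and passes through (μ_U, μ_V).
E[V | U=7.3] = 0.2 + (-0.20)·(3.5/2.9)·(7.3 − (-0.3)) = 0.2 + (-0.24138)·(7.6) = -1.6345.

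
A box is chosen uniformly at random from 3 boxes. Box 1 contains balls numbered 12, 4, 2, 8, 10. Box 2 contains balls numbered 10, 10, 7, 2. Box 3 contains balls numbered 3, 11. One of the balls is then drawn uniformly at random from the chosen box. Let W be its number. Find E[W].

143/20

E[W | box 1] = (12+4+2+8+10)/5 = 36/5.
E[W | box 2] = (10+10+7+2)/4 = 29/4.
E[W | box 3] = (3+11)/2 = 7.
E[W] = (1/3)·(36/5) + (1/3)·(29/4) + (1/3)·(7) = 143/20.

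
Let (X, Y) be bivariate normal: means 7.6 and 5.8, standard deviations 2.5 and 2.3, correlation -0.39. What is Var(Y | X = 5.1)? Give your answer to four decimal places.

4.4854

Var(Y | X=x) = (1 − ρ²)·σ_Y².
Var(Y | X=5.1) = (2.3)²·(1 − (-0.39)²) = 5.29·0.8479 = 4.4854.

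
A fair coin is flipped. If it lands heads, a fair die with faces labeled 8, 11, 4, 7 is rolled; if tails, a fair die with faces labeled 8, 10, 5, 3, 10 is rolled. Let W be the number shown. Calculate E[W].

147/20

E[W | heads] = (8+11+4+7)/4 = 15/2.
E[W | tails] = (8+10+5+3+10)/5 = 36/5.
By the law of total expectation,
E[W] = (1/2)·(15/2) + (1/2)·(36/5) = 147/20.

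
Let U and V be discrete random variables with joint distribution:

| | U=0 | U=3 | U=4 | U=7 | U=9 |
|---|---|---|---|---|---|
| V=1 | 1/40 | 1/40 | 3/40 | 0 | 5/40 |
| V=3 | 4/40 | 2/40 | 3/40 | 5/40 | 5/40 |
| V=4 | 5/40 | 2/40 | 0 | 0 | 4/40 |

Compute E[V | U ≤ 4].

P(U ≤ 4) = 21/40.
Σ V·P over the event = 1·(1/40) + 3·(4/40) + 4·(5/40) + 1·(1/40) + 3·(2/40) + 4·(2/40) + 1·(3/40) + 3·(3/40) = 3/2.
E[V | U ≤ 4] = (3/2) / (21/40) = 20/7.

20/7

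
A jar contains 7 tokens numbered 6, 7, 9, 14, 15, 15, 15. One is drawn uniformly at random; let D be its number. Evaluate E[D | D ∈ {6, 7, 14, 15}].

P(D ∈ {6, 7, 14, 15}) = 6/7.
Σ over the event: 6·1/7 + 7·1/7 + 14·1/7 + 15·3/7 = 72/7.
E[D | D ∈ {6, 7, 14, 15}] = (72/7) / (6/7) = 12.

12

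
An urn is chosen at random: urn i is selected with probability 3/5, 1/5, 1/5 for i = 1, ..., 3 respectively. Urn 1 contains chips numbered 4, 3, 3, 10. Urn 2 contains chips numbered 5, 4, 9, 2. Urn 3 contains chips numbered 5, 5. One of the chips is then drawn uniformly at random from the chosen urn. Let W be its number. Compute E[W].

5

E[W | urn 1] = (4+3+3+10)/4 = 5.
E[W | urn 2] = (5+4+9+2)/4 = 5.
E[W | urn 3] = (5+5)/2 = 5.
By the law of total expectation,
E[W] = (3/5)·(5) + (1/5)·(5) + (1/5)·(5) = 5.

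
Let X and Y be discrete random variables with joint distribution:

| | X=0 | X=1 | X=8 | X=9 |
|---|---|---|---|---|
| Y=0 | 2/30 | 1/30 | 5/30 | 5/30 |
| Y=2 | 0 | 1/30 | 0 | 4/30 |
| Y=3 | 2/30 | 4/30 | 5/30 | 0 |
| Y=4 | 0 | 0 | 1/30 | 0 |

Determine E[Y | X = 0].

P(X = 0) = 2/15.
Σ Y·P over the event = 0·(2/30) + 3·(2/30) = 1/5.
E[Y | X = 0] = (1/5) / (2/15) = 3/2.

3/2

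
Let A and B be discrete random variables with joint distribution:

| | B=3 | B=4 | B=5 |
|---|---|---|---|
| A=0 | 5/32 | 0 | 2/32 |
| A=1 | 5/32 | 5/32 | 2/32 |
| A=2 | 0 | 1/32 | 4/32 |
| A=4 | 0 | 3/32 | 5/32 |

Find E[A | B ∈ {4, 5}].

49/22

P(B ∈ {4, 5}) = 11/16.
Σ A·P over the event = 0·(2/32) + 1·(5/32) + 1·(2/32) + 2·(1/32) + 2·(4/32) + 4·(3/32) + 4·(5/32) = 49/32.
E[A | B ∈ {4, 5}] = (49/32) / (11/16) = 49/22.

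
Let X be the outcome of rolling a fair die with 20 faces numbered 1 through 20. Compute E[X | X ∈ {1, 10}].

P(X ∈ {1, 10}) = 1/10.
Σ over the event: 1·1/20 + 10·1/20 = 11/20.
E[X | X ∈ {1, 10}] = (11/20) / (1/10) = 11/2.

11/2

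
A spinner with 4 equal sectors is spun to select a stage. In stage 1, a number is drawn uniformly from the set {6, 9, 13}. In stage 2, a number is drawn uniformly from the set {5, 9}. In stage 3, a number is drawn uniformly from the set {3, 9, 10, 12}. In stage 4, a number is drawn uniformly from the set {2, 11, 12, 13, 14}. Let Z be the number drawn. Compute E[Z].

1057/120

E[Z | stage 1] = (6+9+13)/3 = 28/3.
E[Z | stage 2] = (5+9)/2 = 7.
E[Z | stage 3] = (3+9+10+12)/4 = 17/2.
E[Z | stage 4] = (2+11+12+13+14)/5 = 52/5.
By the law of total expectation,
E[Z] = (1/4)·(28/3) + (1/4)·(7) + (1/4)·(17/2) + (1/4)·(52/5) = 1057/120.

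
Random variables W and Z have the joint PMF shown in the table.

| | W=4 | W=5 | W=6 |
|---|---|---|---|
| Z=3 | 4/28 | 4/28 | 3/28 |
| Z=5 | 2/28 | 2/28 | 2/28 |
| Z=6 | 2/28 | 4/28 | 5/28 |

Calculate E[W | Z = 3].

P(Z = 3) = 11/28.
Σ W·P over the event = 4·(4/28) + 5·(4/28) + 6·(3/28) = 27/14.
E[W | Z = 3] = (27/14) / (11/28) = 54/11.

54/11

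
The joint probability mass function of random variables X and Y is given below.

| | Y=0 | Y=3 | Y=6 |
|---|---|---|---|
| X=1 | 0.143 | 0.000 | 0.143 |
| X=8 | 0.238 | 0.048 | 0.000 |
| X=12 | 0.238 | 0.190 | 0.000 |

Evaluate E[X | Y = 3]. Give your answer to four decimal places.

P(Y = 3) = 0.238.
Σ X·P over the event = 8·(0.048) + 12·(0.190) = 2.664.
E[X | Y = 3] = (2.664) / (0.238) = 11.1933.

11.1933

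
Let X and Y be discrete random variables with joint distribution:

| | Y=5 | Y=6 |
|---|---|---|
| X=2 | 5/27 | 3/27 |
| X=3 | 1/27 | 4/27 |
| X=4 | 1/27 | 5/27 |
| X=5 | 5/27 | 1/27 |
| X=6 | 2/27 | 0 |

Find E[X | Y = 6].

P(Y = 6) = 13/27.
Summing X·P(X=x,Y=y) over the conditioning event gives 43/27.
E[X | Y = 6] = (43/27) / (13/27) = 43/13.

43/13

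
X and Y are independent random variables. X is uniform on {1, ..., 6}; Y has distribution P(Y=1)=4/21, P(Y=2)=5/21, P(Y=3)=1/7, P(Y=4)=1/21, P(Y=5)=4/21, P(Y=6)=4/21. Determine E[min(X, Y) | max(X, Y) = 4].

P(max(X, Y) = 4) = 8/63.
Summing min(X,Y)·P(x,y) over outcomes with max(X, Y) = 4 gives 11/42.
E[min(X, Y) | max(X, Y) = 4] = (11/42) / (8/63) = 33/16.

33/16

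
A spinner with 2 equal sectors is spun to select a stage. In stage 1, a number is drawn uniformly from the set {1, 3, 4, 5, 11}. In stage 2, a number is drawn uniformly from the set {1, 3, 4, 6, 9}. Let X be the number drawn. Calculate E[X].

E[X | stage 1] = (1+3+4+5+11)/5 = 24/5.
E[X | stage 2] = (1+3+4+6+9)/5 = 23/5.
By the law of total expectation,
E[X] = (1/2)·(24/5) + (1/2)·(23/5) = 47/10.

47/10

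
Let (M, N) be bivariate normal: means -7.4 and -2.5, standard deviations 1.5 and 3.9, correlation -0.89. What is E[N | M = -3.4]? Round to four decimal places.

-11.7560

E[N | M=x] = μ_N + ρ(σ_N/σ_M)(x − μ_M) for jointly normal variables.
E[N | M=-3.4] = -2.5 + (-0.89)·(3.9/1.5)·(-3.4 − (-7.4)) = -2.5 + (-2.314)·(4) = -11.7560.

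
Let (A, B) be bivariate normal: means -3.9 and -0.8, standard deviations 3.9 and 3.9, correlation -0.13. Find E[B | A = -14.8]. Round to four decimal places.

For a bivariate normal, E[B | A=x] = μ_B + ρ·(σ_B/σ_A)·(x − μ_A).
E[B | A=-14.8] = -0.8 + (-0.13)·(3.9/3.9)·(-14.8 − (-3.9)) = -0.8 + (-0.13)·(-10.9) = 0.6170.

0.6170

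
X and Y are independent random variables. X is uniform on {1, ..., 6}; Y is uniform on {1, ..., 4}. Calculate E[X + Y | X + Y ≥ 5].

62/9

P(X + Y ≥ 5) = 3/4.
Summing (X+Y)·P(x,y) over outcomes with X + Y ≥ 5 gives 31/6.
E[X + Y | X + Y ≥ 5] = (31/6) / (3/4) = 62/9.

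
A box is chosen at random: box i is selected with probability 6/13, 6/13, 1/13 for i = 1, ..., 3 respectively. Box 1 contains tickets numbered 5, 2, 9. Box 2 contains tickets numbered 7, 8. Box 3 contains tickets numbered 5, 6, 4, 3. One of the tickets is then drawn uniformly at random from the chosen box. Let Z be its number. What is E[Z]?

E[Z | box 1] = (5+2+9)/3 = 16/3.
E[Z | box 2] = (7+8)/2 = 15/2.
E[Z | box 3] = (5+6+4+3)/4 = 9/2.
By the law of total expectation,
E[Z] = (6/13)·(16/3) + (6/13)·(15/2) + (1/13)·(9/2) = 163/26.

163/26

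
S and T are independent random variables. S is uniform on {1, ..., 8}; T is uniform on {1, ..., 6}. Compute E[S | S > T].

160/27

P(S > T) = 9/16.
Summing S·P(x,y) over outcomes with S > T gives 10/3.
E[S | S > T] = (10/3) / (9/16) = 160/27.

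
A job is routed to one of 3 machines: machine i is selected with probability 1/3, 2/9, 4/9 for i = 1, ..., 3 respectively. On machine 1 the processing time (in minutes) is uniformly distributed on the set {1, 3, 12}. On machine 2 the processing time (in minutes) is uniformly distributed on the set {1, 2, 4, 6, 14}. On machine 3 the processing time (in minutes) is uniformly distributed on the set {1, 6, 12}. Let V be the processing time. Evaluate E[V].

E[V | machine 1] = (1+3+12)/3 = 16/3.
E[V | machine 2] = (1+2+4+6+14)/5 = 27/5.
E[V | machine 3] = (1+6+12)/3 = 19/3.
E[V] = (1/3)·(16/3) + (2/9)·(27/5) + (4/9)·(19/3) = 782/135.

782/135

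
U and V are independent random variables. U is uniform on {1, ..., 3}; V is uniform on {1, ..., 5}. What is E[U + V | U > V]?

4

P(U > V) = 1/5.
Summing (U+V)·P(x,y) over outcomes with U > V gives 4/5.
E[U + V | U > V] = (4/5) / (1/5) = 4.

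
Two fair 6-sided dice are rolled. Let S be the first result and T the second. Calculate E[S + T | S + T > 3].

244/33

P(S + T > 3) = 11/12.
Summing (S+T)·P(x,y) over outcomes with S + T > 3 gives 61/9.
E[S + T | S + T > 3] = (61/9) / (11/12) = 244/33.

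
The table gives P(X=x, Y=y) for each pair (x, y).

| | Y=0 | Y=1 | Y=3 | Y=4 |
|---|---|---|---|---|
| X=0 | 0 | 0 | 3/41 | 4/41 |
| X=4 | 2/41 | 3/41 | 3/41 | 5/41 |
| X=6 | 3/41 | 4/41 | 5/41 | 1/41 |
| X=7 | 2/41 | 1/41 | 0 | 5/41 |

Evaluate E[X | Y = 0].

P(Y = 0) = 7/41.
Σ X·P over the event = 4·(2/41) + 6·(3/41) + 7·(2/41) = 40/41.
E[X | Y = 0] = (40/41) / (7/41) = 40/7.

40/7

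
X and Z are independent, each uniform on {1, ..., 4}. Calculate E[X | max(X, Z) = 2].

Outcomes with max(X, Z) = 2: (1,2), (2,1), (2,2), each with probability 1/16.
E[X | max(X, Z) = 2] = (1 + 2 + 2) / 3 = 5/3.

5/3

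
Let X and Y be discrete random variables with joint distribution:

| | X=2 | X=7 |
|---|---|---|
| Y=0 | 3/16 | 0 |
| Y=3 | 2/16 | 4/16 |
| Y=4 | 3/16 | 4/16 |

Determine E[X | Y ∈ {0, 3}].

P(Y ∈ {0, 3}) = 9/16.
Σ X·P over the event = 2·(3/16) + 2·(2/16) + 7·(4/16) = 19/8.
E[X | Y ∈ {0, 3}] = (19/8) / (9/16) = 38/9.

38/9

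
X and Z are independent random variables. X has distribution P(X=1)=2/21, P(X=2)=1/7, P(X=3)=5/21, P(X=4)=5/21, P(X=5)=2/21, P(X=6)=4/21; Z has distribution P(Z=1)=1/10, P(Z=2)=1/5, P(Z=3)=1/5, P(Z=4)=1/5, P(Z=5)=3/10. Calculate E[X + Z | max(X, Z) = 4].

P(max(X, Z) = 4) = 11/42.
Summing (X+Z)·P(x,y) over outcomes with max(X, Z) = 4 gives 361/210.
E[X + Z | max(X, Z) = 4] = (361/210) / (11/42) = 361/55.

361/55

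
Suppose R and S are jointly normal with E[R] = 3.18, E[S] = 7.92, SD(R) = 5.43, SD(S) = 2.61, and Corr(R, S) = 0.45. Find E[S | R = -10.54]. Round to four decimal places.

The regression of S on R has slope ρ·σ_S/σ_R and passes through (μ_R, μ_S).
E[S | R=-10.54] = 7.92 + (0.45)·(2.61/5.43)·(-10.54 − (3.18)) = 7.92 + (0.2163)·(-13.72) = 4.9524.

4.9524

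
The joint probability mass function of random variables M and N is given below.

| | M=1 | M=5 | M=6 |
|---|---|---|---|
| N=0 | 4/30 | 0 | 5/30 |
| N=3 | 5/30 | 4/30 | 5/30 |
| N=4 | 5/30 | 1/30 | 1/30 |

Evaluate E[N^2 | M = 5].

52/5

P(M = 5) = 1/6.
Σ N^2·P over the event = 9·(4/30) + 16·(1/30) = 26/15.
E[N^2 | M = 5] = (26/15) / (1/6) = 52/5.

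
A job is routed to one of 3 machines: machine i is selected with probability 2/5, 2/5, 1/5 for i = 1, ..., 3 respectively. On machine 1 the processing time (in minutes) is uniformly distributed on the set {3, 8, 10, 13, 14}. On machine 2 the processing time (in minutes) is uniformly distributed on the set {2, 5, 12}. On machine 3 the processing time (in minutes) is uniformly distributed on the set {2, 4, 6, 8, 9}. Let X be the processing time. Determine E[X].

113/15

E[X | machine 1] = (3+8+10+13+14)/5 = 48/5.
E[X | machine 2] = (2+5+12)/3 = 19/3.
E[X | machine 3] = (2+4+6+8+9)/5 = 29/5.
By the law of total expectation,
E[X] = (2/5)·(48/5) + (2/5)·(19/3) + (1/5)·(29/5) = 113/15.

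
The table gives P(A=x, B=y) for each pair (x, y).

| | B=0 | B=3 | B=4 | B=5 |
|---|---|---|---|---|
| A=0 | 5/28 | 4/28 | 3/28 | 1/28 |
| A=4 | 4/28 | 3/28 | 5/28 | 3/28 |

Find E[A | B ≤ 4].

2

P(B ≤ 4) = 6/7.
Σ A·P over the event = 0·(5/28) + 0·(4/28) + 0·(3/28) + 4·(4/28) + 4·(3/28) + 4·(5/28) = 12/7.
E[A | B ≤ 4] = (12/7) / (6/7) = 2.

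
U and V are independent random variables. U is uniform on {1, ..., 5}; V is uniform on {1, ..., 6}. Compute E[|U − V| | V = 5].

Outcomes with V = 5: (1,5), (2,5), (3,5), (4,5), (5,5), each with probability 1/30.
E[|U − V| | V = 5] = (4 + 3 + 2 + 1 + 0) / 5 = 2.

2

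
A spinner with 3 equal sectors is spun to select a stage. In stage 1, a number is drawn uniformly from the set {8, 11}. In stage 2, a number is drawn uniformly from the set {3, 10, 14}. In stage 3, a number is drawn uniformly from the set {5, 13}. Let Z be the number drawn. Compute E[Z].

E[Z | stage 1] = (8+11)/2 = 19/2.
E[Z | stage 2] = (3+10+14)/3 = 9.
E[Z | stage 3] = (5+13)/2 = 9.
By the law of total expectation,
E[Z] = (1/3)·(19/2) + (1/3)·(9) + (1/3)·(9) = 55/6.

55/6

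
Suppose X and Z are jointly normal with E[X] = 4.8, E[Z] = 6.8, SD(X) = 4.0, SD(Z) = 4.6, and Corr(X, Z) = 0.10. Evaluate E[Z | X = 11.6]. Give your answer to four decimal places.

7.5820

E[Z | X=x] = μ_Z + ρ(σ_Z/σ_X)(x − μ_X) for jointly normal variables.
E[Z | X=11.6] = 6.8 + (0.10)·(4.6/4.0)·(11.6 − (4.8)) = 6.8 + (0.115)·(6.8) = 7.5820.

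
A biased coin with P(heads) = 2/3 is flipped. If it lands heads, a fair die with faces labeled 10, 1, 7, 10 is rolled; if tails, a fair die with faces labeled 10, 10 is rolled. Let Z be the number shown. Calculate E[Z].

8

E[Z | heads] = (10+1+7+10)/4 = 7.
E[Z | tails] = (10+10)/2 = 10.
By the law of total expectation,
E[Z] = (2/3)·(7) + (1/3)·(10) = 8.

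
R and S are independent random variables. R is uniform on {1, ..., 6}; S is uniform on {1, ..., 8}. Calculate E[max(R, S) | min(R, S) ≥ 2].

39/7

P(min(R, S) ≥ 2) = 35/48.
Summing max(R,S)·P(x,y) over outcomes with min(R, S) ≥ 2 gives 65/16.
E[max(R, S) | min(R, S) ≥ 2] = (65/16) / (35/48) = 39/7.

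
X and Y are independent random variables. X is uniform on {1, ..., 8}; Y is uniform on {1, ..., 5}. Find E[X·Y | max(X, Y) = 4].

Outcomes with max(X, Y) = 4: (1,4), (2,4), (3,4), (4,1), (4,2), (4,3), (4,4), each with probability 1/40.
E[X·Y | max(X, Y) = 4] = (4 + 8 + 12 + 4 + 8 + 12 + 16) / 7 = 64/7.

64/7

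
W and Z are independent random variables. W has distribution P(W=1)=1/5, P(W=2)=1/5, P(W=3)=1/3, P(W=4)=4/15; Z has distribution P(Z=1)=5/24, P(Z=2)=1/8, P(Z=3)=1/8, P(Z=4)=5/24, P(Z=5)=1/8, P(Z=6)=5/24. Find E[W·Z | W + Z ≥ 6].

2915/219

P(W + Z ≥ 6) = 73/120.
Summing WZ·P(x,y) over outcomes with W + Z ≥ 6 gives 583/72.
E[W·Z | W + Z ≥ 6] = (583/72) / (73/120) = 2915/219.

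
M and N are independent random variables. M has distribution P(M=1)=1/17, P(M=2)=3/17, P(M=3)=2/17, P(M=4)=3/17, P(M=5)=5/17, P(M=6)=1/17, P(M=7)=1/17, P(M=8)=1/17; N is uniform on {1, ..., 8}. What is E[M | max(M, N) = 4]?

P(max(M, N) = 4) = 9/68.
Summing M·P(x,y) over outcomes with max(M, N) = 4 gives 61/136.
E[M | max(M, N) = 4] = (61/136) / (9/68) = 61/18.

61/18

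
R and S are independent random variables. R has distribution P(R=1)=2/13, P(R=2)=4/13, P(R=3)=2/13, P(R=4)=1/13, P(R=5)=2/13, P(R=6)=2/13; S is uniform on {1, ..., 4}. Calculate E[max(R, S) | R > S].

40/9

P(R > S) = 27/52.
Summing max(R,S)·P(x,y) over outcomes with R > S gives 30/13.
E[max(R, S) | R > S] = (30/13) / (27/52) = 40/9.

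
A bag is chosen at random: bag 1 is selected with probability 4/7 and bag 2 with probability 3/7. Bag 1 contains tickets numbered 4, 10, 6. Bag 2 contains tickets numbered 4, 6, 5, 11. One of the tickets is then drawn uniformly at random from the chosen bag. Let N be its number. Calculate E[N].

277/42

E[N | bag 1] = (4+10+6)/3 = 20/3.
E[N | bag 2] = (4+6+5+11)/4 = 13/2.
E[N] = (4/7)·(20/3) + (3/7)·(13/2) = 277/42.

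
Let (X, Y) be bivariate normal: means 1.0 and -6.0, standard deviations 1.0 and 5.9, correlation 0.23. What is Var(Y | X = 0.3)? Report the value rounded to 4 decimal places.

32.9686

Var(Y | X=x) = (1 − ρ²)·σ_Y².
Var(Y | X=0.3) = (5.9)²·(1 − (0.23)²) = 34.81·0.9471 = 32.9686.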